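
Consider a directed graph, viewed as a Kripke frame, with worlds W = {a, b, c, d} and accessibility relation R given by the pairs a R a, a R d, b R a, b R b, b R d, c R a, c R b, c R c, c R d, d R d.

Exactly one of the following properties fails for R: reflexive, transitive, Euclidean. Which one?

Reflexive: yes — every world is R-related to itself.
Transitive: yes — every two-step R-path is closed by a direct edge.
Euclidean: no — b R d and b R a, but not d R a.
Only Euclidean fails.

Euclidean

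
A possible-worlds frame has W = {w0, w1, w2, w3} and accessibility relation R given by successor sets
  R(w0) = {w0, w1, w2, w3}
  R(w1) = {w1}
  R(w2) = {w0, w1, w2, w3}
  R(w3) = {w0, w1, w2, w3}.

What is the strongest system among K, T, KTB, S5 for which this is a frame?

T

Reflexive (axiom T): yes — every world is R-related to itself.
Symmetric (axiom B): no — w0 R w1 but not w1 R w0.
Euclidean (axiom 5): no — w0 R w1 and w0 R w2, but not w1 R w2.
So F validates K, T; KTB would additionally require R to be symmetric. The strongest is T.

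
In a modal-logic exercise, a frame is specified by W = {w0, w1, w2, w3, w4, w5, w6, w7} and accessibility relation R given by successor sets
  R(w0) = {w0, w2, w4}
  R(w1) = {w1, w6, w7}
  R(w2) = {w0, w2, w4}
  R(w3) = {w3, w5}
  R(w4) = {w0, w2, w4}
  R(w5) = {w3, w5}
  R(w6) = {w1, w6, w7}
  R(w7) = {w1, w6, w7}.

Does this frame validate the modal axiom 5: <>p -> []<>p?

The schema 5 characterises exactly the Euclidean frames.
Euclidean: yes — any two successors of a common world are R-related.

Yes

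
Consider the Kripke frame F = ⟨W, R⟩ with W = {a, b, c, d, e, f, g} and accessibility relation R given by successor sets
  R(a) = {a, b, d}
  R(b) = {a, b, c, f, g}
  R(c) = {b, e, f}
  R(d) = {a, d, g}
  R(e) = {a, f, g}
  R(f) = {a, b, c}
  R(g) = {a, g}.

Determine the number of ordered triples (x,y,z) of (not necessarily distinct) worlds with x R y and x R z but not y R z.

Enumerating: (a,b,d), (a,d,b), (b,a,c), (b,a,f), (b,a,g), (b,c,a), (b,c,c), (b,c,g), (b,f,f), (b,f,g), (b,g,b), (b,g,c), … and 17 more.
Total: 29.

29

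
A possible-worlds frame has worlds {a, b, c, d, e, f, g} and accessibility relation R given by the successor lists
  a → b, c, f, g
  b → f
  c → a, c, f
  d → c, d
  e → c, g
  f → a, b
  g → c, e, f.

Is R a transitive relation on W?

Transitive: no — a R g and g R e, but not a R e.

No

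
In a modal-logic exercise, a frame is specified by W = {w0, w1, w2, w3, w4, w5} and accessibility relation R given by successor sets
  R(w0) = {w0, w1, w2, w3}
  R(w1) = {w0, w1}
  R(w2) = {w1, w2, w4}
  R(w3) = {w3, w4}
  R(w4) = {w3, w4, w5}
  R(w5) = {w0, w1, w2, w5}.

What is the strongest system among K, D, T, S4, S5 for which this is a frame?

Serial (axiom D): yes — every world has a successor (e.g. w0 R w0).
Reflexive (axiom T): yes — every world is R-related to itself.
Transitive (axiom 4): no — w0 R w2 and w2 R w4, but not w0 R w4.
Euclidean (axiom 5): no — w0 R w1 and w0 R w2, but not w1 R w2.
So F validates K, D, T; S4 would additionally require R to be transitive. The strongest is T.

T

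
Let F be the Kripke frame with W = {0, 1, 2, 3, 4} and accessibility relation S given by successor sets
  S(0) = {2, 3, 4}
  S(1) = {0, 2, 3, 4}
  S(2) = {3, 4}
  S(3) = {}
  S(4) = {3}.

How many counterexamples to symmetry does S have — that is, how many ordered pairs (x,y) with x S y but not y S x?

10

Enumerating: (0,2), (0,3), (0,4), (1,0), (1,2), (1,3), (1,4), (2,3), (2,4), (4,3).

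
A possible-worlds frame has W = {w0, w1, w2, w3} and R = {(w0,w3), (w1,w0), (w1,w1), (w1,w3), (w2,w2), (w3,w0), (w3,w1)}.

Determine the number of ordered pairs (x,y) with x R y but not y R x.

1

Enumerating: (w1,w0).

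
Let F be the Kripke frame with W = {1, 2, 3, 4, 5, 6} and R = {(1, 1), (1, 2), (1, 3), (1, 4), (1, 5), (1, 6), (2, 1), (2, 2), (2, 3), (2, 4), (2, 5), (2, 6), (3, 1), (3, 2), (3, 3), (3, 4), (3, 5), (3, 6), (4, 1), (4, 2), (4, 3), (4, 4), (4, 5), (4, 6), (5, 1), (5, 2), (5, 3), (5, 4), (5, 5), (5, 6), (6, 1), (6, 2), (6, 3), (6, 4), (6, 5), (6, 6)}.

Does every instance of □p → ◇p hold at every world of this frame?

Yes

By correspondence theory, D is valid on a frame iff R is serial.
Serial: yes — every world has a successor (e.g. 1 R 1).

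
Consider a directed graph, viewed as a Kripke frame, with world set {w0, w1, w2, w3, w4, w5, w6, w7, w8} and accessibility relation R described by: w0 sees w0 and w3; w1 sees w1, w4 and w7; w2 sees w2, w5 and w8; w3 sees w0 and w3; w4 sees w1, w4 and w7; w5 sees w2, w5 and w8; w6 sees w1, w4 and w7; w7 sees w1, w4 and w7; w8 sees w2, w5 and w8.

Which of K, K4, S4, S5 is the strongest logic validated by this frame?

K4

Transitive (axiom 4): yes — every two-step R-path is closed by a direct edge.
Reflexive (axiom T): no — w6 is not related to itself.
Euclidean (axiom 5): yes — any two successors of a common world are R-related.
So F validates K, K4; S4 would additionally require R to be reflexive. The strongest is K4.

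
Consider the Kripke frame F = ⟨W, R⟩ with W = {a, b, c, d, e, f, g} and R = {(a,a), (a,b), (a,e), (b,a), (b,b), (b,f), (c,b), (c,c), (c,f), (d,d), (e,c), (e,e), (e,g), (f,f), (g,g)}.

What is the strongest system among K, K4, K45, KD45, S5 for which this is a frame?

K

Transitive (axiom 4): no — a R b and b R f, but not a R f.
Euclidean (axiom 5): no — a R b and a R e, but not b R e.
Serial (axiom D): yes — every world has a successor (e.g. a R a).
Reflexive (axiom T): yes — every world is R-related to itself.
So F validates K; K4 would additionally require R to be transitive. The strongest is K.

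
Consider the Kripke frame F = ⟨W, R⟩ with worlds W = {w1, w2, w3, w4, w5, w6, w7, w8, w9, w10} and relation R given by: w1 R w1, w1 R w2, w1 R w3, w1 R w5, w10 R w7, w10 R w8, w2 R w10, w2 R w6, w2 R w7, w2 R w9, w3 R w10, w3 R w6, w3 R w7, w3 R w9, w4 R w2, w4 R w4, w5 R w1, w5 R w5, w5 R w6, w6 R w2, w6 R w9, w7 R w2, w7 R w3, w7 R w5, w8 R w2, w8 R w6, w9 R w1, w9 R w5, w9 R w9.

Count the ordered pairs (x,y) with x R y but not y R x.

Enumerating: (w1,w2), (w1,w3), (w10,w7), (w10,w8), (w2,w10), (w2,w9), (w3,w10), (w3,w6), (w3,w9), (w4,w2), (w5,w6), (w6,w9), (w7,w5), (w8,w2), (w8,w6), (w9,w1), (w9,w5).

17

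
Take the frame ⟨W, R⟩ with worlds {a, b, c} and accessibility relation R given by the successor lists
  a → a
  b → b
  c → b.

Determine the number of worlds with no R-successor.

R is serial; there are no such worlds.

0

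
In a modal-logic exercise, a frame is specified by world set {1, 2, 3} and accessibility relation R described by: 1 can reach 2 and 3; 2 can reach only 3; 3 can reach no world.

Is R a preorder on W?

No

Reflexive: no — 1 is not related to itself.
Transitive: yes — every two-step R-path is closed by a direct edge.
So R is not a preorder.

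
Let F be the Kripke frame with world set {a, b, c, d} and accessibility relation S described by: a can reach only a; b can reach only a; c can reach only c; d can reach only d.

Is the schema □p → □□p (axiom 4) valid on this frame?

Yes

The schema 4 characterises exactly the transitive frames.
Transitive: yes — every two-step S-path is closed by a direct edge.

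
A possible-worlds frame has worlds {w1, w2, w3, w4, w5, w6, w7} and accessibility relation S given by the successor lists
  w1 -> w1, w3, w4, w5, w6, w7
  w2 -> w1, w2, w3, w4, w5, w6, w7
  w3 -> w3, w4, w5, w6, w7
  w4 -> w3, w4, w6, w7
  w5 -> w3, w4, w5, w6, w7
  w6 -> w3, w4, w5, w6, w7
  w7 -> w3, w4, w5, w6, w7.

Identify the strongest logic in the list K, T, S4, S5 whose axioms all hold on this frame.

T

Reflexive (axiom T): yes — every world is S-related to itself.
Transitive (axiom 4): no — w4 S w3 and w3 S w5, but not w4 S w5.
Euclidean (axiom 5): no — w1 S w4 and w1 S w5, but not w4 S w5.
So F validates K, T; S4 would additionally require S to be transitive. The strongest is T.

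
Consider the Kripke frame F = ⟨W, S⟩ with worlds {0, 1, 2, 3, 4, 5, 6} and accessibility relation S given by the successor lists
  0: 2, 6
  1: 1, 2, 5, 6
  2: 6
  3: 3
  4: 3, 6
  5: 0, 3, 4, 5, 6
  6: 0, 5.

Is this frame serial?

Serial: yes — every world has a successor (e.g. 0 S 2).

Yes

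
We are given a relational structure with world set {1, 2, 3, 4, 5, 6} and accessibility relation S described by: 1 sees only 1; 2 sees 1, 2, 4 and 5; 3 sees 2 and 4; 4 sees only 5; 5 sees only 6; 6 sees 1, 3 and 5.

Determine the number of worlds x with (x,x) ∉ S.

Enumerating: 3, 4, 5, 6.

4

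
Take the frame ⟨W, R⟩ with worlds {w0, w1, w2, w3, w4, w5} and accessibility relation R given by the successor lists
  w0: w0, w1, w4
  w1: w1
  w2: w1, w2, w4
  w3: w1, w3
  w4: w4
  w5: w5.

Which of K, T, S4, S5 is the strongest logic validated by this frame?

Reflexive (axiom T): yes — every world is R-related to itself.
Transitive (axiom 4): yes — every two-step R-path is closed by a direct edge.
Euclidean (axiom 5): no — w0 R w1 and w0 R w4, but not w1 R w4.
So F validates K, T, S4; S5 would additionally require R to be Euclidean. The strongest is S4.

S4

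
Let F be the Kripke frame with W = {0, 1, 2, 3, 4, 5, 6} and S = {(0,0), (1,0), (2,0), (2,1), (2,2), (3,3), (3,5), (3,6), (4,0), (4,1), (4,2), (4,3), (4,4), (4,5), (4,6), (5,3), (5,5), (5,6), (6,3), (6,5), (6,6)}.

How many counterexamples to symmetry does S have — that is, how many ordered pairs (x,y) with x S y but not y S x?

9

Enumerating: (1,0), (2,0), (2,1), (4,0), (4,1), (4,2), (4,3), (4,5), (4,6).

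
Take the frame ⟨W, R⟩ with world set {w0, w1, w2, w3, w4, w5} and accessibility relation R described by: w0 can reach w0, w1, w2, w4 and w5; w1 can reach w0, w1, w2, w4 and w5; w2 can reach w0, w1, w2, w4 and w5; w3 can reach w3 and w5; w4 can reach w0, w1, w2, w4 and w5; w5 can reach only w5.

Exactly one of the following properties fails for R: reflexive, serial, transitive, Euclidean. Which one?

Reflexive: yes — every world is R-related to itself.
Serial: yes — every world has a successor (e.g. w0 R w0).
Transitive: yes — every two-step R-path is closed by a direct edge.
Euclidean: no — w0 R w5 and w0 R w1, but not w5 R w1.
Only Euclidean fails.

Euclidean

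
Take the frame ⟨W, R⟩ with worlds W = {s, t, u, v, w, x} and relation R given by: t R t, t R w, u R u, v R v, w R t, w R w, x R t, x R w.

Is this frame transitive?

Yes

Transitive: yes — every two-step R-path is closed by a direct edge.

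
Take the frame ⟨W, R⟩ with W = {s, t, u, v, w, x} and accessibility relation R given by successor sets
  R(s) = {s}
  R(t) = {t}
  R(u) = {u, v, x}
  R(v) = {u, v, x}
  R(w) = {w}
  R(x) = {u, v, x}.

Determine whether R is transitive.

Transitive: yes — every two-step R-path is closed by a direct edge.

Yes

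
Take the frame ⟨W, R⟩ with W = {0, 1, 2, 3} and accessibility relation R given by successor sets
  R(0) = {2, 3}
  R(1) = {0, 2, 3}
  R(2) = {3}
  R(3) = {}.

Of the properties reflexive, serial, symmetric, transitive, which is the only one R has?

transitive

Reflexive: no — 0 is not related to itself.
Serial: no — 3 has no R-successor.
Symmetric: no — 0 R 2 but not 2 R 0.
Transitive: yes — every two-step R-path is closed by a direct edge.
Only transitive holds.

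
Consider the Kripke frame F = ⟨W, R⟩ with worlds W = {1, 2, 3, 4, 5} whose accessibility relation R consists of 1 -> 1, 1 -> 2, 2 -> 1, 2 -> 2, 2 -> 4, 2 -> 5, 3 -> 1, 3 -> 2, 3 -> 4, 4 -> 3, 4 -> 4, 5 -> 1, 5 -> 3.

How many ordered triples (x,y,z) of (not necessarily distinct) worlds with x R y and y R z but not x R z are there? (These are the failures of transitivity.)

Enumerating: (1,2,4), (1,2,5), (2,4,3), (2,5,3), (3,2,5), (3,4,3), (4,3,1), (4,3,2), (5,1,2), (5,3,2), (5,3,4).

11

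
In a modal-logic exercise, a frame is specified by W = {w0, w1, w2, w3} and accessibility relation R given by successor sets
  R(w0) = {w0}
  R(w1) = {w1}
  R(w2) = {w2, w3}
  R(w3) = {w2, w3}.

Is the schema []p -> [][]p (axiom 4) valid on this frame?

Yes

Axiom 4 corresponds to the accessibility relation being transitive.
Transitive: yes — every two-step R-path is closed by a direct edge.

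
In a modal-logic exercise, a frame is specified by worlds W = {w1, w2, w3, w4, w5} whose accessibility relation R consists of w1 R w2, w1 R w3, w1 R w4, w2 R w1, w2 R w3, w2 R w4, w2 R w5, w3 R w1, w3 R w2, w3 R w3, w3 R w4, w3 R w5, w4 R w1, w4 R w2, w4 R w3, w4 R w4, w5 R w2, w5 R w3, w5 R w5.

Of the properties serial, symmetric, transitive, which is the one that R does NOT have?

transitive

Serial: yes — every world has a successor (e.g. w1 R w2).
Symmetric: yes — every pair in R has its reverse in R.
Transitive: no — w1 R w2 and w2 R w5, but not w1 R w5.
Only transitive fails.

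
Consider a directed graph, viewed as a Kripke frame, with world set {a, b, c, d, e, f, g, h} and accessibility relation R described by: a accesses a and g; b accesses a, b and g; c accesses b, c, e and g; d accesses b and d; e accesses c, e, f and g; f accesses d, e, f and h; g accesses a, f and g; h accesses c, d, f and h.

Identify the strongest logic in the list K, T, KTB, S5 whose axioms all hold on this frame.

Reflexive (axiom T): yes — every world is R-related to itself.
Symmetric (axiom B): no — b R a but not a R b.
Euclidean (axiom 5): no — c R b and c R e, but not b R e.
So F validates K, T; KTB would additionally require R to be symmetric. The strongest is T.

T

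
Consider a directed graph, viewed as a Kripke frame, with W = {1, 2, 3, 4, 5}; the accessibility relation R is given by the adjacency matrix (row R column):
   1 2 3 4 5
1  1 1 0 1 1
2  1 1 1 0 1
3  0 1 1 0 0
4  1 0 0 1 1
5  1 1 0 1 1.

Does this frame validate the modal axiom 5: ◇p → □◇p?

The schema 5 characterises exactly the Euclidean frames.
Euclidean: no — 1 R 2 and 1 R 4, but not 2 R 4.

No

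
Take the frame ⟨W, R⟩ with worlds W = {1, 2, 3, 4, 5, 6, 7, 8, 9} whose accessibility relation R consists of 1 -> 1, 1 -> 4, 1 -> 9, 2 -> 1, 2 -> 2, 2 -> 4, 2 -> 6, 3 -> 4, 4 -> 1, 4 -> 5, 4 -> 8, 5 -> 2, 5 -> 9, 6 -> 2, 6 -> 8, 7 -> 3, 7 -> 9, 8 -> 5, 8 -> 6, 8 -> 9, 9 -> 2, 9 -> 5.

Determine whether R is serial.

Serial: yes — every world has a successor (e.g. 1 R 1).

Yes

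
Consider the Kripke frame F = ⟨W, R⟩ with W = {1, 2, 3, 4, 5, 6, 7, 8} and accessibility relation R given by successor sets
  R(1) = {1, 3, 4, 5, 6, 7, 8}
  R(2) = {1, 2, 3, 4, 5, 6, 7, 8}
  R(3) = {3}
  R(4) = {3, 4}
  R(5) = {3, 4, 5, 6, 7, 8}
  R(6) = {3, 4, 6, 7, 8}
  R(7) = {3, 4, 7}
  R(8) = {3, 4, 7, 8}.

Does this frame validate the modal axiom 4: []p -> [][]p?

By correspondence theory, 4 is valid on a frame iff R is transitive.
Transitive: yes — every two-step R-path is closed by a direct edge.

Yes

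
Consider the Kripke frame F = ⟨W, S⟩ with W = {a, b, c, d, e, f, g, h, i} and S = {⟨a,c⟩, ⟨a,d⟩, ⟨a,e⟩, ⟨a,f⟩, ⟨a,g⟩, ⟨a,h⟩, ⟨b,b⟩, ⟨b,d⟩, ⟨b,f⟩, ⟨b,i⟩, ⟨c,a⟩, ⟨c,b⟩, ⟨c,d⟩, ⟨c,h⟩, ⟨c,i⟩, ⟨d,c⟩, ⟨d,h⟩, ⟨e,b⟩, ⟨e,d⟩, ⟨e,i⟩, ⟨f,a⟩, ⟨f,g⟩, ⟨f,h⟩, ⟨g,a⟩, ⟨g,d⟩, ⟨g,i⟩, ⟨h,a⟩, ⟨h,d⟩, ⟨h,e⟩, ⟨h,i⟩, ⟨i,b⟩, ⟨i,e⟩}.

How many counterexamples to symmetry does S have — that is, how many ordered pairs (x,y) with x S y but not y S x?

15

Enumerating: (a,d), (a,e), (b,d), (b,f), (c,b), (c,h), (c,i), (e,b), (e,d), (f,g), (f,h), (g,d), (g,i), (h,e), (h,i).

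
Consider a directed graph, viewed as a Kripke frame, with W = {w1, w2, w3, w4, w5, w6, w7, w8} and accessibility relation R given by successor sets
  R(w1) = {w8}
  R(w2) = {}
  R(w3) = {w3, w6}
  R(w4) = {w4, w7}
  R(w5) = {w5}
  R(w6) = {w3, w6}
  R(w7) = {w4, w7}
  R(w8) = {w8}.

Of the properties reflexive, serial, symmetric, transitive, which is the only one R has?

Reflexive: no — w1 is not related to itself.
Serial: no — w2 has no R-successor.
Symmetric: no — w1 R w8 but not w8 R w1.
Transitive: yes — every two-step R-path is closed by a direct edge.
Only transitive holds.

transitive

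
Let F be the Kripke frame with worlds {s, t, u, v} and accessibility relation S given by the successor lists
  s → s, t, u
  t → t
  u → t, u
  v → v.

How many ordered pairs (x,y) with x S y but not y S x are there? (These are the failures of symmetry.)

Enumerating: (s,t), (s,u), (u,t).

3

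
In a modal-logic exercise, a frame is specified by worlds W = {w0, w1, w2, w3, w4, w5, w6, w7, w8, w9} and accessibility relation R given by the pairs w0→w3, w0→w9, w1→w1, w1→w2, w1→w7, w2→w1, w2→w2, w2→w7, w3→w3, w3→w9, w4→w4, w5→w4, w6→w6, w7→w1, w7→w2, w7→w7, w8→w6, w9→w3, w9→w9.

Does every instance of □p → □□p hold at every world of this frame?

Yes

By correspondence theory, 4 is valid on a frame iff R is transitive.
Transitive: yes — every two-step R-path is closed by a direct edge.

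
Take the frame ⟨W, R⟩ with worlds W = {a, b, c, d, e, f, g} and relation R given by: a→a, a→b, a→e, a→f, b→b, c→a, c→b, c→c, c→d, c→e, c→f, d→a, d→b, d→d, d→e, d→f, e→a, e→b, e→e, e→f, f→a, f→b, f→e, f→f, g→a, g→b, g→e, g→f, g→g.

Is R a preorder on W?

Reflexive: yes — every world is R-related to itself.
Transitive: yes — every two-step R-path is closed by a direct edge.
So R is a preorder.

Yes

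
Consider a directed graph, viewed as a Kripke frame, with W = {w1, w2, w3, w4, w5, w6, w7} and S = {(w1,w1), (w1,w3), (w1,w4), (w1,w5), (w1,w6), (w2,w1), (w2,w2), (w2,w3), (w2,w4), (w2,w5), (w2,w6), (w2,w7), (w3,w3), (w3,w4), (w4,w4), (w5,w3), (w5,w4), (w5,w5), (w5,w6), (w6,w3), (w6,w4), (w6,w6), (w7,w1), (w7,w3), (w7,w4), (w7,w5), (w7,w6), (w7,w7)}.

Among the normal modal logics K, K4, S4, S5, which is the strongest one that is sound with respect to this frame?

S4

Transitive (axiom 4): yes — every two-step S-path is closed by a direct edge.
Reflexive (axiom T): yes — every world is S-related to itself.
Euclidean (axiom 5): no — w1 S w3 and w1 S w5, but not w3 S w5.
So F validates K, K4, S4; S5 would additionally require S to be Euclidean. The strongest is S4.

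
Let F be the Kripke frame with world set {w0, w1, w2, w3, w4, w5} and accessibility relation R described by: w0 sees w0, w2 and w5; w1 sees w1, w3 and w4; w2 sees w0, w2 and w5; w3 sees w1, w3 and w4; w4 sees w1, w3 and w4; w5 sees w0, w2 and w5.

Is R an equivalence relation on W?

Yes

Reflexive: yes — every world is R-related to itself.
Symmetric: yes — every pair in R has its reverse in R.
Transitive: yes — every two-step R-path is closed by a direct edge.
So R is an equivalence relation.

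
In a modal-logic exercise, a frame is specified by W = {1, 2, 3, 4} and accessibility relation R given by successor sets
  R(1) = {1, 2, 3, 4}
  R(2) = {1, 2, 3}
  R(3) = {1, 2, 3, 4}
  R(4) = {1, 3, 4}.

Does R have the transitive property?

Transitive: no — 2 R 1 and 1 R 4, but not 2 R 4.

No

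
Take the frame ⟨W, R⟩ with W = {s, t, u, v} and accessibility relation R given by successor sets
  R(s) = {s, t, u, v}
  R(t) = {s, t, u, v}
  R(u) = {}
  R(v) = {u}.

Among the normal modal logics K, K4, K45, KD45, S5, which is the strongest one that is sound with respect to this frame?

K4

Transitive (axiom 4): yes — every two-step R-path is closed by a direct edge.
Euclidean (axiom 5): no — s R u and s R t, but not u R t.
Serial (axiom D): no — u has no R-successor.
Reflexive (axiom T): no — u is not related to itself.
So F validates K, K4; K45 would additionally require R to be Euclidean. The strongest is K4.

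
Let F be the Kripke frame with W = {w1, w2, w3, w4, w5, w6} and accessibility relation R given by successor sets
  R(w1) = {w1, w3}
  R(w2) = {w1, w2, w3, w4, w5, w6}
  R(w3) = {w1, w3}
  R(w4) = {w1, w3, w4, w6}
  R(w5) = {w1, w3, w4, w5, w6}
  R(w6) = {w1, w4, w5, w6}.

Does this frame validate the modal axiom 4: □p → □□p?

The schema 4 characterises exactly the transitive frames.
Transitive: no — w4 R w6 and w6 R w5, but not w4 R w5.

No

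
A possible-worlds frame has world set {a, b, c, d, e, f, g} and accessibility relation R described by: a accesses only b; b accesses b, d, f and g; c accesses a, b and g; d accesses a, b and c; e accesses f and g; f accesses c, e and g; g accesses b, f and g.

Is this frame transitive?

Transitive: no — a R b and b R d, but not a R d.

No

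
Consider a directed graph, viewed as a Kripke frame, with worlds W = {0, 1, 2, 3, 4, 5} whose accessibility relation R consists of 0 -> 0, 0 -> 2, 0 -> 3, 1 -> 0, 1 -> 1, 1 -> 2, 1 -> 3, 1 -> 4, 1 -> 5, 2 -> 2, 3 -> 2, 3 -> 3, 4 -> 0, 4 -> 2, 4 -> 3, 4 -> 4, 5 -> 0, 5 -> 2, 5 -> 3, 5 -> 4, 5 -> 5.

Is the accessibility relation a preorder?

Reflexive: yes — every world is R-related to itself.
Transitive: yes — every two-step R-path is closed by a direct edge.
So R is a preorder.

Yes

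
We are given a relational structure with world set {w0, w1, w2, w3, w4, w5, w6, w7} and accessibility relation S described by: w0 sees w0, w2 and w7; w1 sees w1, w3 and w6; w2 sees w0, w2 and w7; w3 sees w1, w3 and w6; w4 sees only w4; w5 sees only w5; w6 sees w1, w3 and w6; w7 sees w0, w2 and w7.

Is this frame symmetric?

Symmetric: yes — every pair in S has its reverse in S.

Yes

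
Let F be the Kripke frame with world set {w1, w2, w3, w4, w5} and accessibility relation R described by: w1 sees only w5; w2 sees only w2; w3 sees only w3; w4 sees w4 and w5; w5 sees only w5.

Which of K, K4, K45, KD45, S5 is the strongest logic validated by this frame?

Transitive (axiom 4): yes — every two-step R-path is closed by a direct edge.
Euclidean (axiom 5): no — w4 R w5 and w4 R w4, but not w5 R w4.
Serial (axiom D): yes — every world has a successor (e.g. w1 R w5).
Reflexive (axiom T): no — w1 is not related to itself.
So F validates K, K4; K45 would additionally require R to be Euclidean. The strongest is K4.

K4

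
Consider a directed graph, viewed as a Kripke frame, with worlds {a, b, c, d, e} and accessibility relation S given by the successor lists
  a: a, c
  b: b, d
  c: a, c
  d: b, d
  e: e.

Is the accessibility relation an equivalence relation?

Yes

Reflexive: yes — every world is S-related to itself.
Symmetric: yes — every pair in S has its reverse in S.
Transitive: yes — every two-step S-path is closed by a direct edge.
So S is an equivalence relation.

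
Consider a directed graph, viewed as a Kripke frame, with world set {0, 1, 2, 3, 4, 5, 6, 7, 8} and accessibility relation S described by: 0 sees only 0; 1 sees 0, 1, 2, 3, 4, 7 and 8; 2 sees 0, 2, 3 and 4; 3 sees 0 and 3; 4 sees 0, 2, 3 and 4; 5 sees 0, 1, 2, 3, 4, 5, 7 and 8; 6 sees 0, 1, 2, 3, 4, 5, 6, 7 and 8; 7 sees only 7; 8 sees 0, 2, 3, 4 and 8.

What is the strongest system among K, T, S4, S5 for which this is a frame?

Reflexive (axiom T): yes — every world is S-related to itself.
Transitive (axiom 4): yes — every two-step S-path is closed by a direct edge.
Euclidean (axiom 5): no — 1 S 0 and 1 S 2, but not 0 S 2.
So F validates K, T, S4; S5 would additionally require S to be Euclidean. The strongest is S4.

S4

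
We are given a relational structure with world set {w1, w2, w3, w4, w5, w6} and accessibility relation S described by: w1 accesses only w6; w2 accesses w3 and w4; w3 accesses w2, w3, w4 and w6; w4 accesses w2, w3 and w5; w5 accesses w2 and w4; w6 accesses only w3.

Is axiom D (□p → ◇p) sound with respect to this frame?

Yes

The schema D characterises exactly the serial frames.
Serial: yes — every world has a successor (e.g. w1 S w6).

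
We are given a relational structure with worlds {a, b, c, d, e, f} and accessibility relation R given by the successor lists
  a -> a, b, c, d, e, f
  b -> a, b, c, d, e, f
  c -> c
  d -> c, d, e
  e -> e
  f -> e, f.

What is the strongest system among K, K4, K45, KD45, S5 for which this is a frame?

Transitive (axiom 4): yes — every two-step R-path is closed by a direct edge.
Euclidean (axiom 5): no — a R c and a R b, but not c R b.
Serial (axiom D): yes — every world has a successor (e.g. a R a).
Reflexive (axiom T): yes — every world is R-related to itself.
So F validates K, K4; K45 would additionally require R to be Euclidean. The strongest is K4.

K4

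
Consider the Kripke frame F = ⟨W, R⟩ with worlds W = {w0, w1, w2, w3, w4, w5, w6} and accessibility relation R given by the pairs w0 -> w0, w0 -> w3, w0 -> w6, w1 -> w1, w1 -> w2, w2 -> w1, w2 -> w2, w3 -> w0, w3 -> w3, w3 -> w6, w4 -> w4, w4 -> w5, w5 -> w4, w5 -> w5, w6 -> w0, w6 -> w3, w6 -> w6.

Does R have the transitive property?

Yes

Transitive: yes — every two-step R-path is closed by a direct edge.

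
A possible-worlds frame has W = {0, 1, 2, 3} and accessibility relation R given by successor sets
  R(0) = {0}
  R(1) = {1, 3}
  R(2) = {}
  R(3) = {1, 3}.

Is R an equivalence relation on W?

No

Reflexive: no — 2 is not related to itself.
Symmetric: yes — every pair in R has its reverse in R.
Transitive: yes — every two-step R-path is closed by a direct edge.
So R is not an equivalence relation.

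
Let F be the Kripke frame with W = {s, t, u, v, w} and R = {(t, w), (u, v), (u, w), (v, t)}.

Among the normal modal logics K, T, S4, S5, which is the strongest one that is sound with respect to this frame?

Reflexive (axiom T): no — s is not related to itself.
Transitive (axiom 4): no — u R v and v R t, but not u R t.
Euclidean (axiom 5): no — u R v and u R w, but not v R w.
So F validates K; T would additionally require R to be reflexive. The strongest is K.

K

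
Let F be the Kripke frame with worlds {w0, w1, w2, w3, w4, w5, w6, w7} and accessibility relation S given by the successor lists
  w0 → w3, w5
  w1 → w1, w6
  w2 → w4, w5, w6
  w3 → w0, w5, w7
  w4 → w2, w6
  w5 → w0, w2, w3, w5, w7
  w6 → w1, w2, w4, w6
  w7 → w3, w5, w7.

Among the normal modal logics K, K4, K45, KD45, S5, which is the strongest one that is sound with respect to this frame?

Transitive (axiom 4): no — w0 S w3 and w3 S w7, but not w0 S w7.
Euclidean (axiom 5): no — w2 S w4 and w2 S w5, but not w4 S w5.
Serial (axiom D): yes — every world has a successor (e.g. w0 S w3).
Reflexive (axiom T): no — w0 is not related to itself.
So F validates K; K4 would additionally require S to be transitive. The strongest is K.

K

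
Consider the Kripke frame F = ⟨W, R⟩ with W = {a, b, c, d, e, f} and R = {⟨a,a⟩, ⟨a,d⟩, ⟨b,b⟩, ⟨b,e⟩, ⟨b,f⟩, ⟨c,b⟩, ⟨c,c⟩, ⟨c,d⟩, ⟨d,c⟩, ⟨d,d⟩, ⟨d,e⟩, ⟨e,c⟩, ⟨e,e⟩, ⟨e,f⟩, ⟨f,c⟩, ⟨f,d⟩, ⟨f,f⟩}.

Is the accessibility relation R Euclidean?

Euclidean: no — b R f and b R e, but not f R e.

No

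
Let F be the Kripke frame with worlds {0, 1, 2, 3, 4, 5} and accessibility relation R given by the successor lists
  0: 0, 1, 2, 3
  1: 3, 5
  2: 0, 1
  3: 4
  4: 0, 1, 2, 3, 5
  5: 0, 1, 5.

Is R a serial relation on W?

Serial: yes — every world has a successor (e.g. 0 R 0).

Yes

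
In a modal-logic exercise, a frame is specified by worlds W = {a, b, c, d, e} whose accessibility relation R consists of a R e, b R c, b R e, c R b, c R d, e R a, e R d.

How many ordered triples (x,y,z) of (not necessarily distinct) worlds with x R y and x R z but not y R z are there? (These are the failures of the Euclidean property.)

13

Enumerating: (a,e,e), (b,c,c), (b,c,e), (b,e,c), (b,e,e), (c,b,b), (c,b,d), (c,d,b), (c,d,d), (e,a,a), (e,a,d), (e,d,a), (e,d,d).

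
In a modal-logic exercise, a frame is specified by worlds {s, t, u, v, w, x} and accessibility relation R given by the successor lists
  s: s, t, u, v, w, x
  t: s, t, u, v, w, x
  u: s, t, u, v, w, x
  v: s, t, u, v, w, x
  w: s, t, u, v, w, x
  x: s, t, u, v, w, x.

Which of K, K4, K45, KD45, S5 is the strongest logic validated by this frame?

Transitive (axiom 4): yes — every two-step R-path is closed by a direct edge.
Euclidean (axiom 5): yes — any two successors of a common world are R-related.
Serial (axiom D): yes — every world has a successor (e.g. s R s).
Reflexive (axiom T): yes — every world is R-related to itself.
So F validates K, K4, K45, KD45, S5. The strongest is S5.

S5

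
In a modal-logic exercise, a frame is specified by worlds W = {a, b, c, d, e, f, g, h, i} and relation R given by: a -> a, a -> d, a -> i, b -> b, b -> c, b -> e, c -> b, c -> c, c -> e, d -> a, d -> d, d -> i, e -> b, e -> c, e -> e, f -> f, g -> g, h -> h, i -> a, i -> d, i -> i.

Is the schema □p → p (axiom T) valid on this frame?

Yes

Axiom T corresponds to the accessibility relation being reflexive.
Reflexive: yes — every world is R-related to itself.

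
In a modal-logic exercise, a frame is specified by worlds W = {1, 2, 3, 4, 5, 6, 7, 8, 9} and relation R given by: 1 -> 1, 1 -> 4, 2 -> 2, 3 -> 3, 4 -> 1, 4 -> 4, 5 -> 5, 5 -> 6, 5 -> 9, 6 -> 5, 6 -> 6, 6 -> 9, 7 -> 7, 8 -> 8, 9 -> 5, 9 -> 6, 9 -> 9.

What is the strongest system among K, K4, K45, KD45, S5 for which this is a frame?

S5

Transitive (axiom 4): yes — every two-step R-path is closed by a direct edge.
Euclidean (axiom 5): yes — any two successors of a common world are R-related.
Serial (axiom D): yes — every world has a successor (e.g. 1 R 1).
Reflexive (axiom T): yes — every world is R-related to itself.
So F validates K, K4, K45, KD45, S5. The strongest is S5.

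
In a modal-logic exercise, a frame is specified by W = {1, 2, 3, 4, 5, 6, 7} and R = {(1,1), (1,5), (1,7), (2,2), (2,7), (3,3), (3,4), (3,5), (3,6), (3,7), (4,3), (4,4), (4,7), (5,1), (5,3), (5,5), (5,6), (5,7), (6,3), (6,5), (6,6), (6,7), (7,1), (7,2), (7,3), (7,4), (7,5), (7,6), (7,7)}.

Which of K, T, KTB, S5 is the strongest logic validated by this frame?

Reflexive (axiom T): yes — every world is R-related to itself.
Symmetric (axiom B): yes — every pair in R has its reverse in R.
Euclidean (axiom 5): no — 3 R 4 and 3 R 5, but not 4 R 5.
So F validates K, T, KTB; S5 would additionally require R to be Euclidean. The strongest is KTB.

KTB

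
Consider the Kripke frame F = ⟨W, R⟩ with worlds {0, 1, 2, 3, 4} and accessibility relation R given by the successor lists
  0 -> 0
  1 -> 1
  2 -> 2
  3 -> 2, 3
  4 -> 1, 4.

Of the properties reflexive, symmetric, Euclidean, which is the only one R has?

Reflexive: yes — every world is R-related to itself.
Symmetric: no — 3 R 2 but not 2 R 3.
Euclidean: no — 3 R 2 and 3 R 3, but not 2 R 3.
Only reflexive holds.

reflexive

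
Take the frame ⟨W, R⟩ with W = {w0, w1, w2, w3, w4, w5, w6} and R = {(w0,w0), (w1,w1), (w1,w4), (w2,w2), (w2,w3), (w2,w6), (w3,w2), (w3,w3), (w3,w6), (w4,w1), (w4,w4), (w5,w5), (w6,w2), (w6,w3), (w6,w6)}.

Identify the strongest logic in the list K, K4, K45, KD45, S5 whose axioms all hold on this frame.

Transitive (axiom 4): yes — every two-step R-path is closed by a direct edge.
Euclidean (axiom 5): yes — any two successors of a common world are R-related.
Serial (axiom D): yes — every world has a successor (e.g. w0 R w0).
Reflexive (axiom T): yes — every world is R-related to itself.
So F validates K, K4, K45, KD45, S5. The strongest is S5.

S5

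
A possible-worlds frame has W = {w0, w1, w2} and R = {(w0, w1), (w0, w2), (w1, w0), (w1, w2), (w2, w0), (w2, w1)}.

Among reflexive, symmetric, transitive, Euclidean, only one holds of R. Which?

Reflexive: no — w0 is not related to itself.
Symmetric: yes — every pair in R has its reverse in R.
Transitive: no — w0 R w1 and w1 R w0, but not w0 R w0.
Euclidean: no — w0 R w1 and w0 R w1, but not w1 R w1.
Only symmetric holds.

symmetric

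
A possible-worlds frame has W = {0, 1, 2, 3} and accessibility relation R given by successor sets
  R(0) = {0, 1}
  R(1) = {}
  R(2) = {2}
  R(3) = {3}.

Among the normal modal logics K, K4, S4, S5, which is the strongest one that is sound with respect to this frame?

Transitive (axiom 4): yes — every two-step R-path is closed by a direct edge.
Reflexive (axiom T): no — 1 is not related to itself.
Euclidean (axiom 5): no — 0 R 1 and 0 R 0, but not 1 R 0.
So F validates K, K4; S4 would additionally require R to be reflexive. The strongest is K4.

K4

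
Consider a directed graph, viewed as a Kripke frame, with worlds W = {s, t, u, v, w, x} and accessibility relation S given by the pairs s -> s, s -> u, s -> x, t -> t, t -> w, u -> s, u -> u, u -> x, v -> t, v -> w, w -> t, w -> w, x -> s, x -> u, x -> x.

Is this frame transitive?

Yes

Transitive: yes — every two-step S-path is closed by a direct edge.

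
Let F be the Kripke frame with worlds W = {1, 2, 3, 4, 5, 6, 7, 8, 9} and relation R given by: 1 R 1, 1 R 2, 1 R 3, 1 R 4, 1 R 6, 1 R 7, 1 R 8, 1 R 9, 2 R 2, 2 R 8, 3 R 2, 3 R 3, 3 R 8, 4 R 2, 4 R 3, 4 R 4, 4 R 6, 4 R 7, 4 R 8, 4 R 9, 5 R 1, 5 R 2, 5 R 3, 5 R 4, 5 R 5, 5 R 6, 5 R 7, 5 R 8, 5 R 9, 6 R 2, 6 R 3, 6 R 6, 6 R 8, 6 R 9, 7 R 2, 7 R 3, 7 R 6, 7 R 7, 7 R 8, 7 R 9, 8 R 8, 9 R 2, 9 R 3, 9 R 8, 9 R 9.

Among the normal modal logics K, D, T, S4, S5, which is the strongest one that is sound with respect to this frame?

Serial (axiom D): yes — every world has a successor (e.g. 1 R 1).
Reflexive (axiom T): yes — every world is R-related to itself.
Transitive (axiom 4): yes — every two-step R-path is closed by a direct edge.
Euclidean (axiom 5): no — 1 R 2 and 1 R 3, but not 2 R 3.
So F validates K, D, T, S4; S5 would additionally require R to be Euclidean. The strongest is S4.

S4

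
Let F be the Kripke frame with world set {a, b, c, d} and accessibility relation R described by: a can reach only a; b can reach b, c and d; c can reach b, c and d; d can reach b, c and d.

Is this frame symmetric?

Symmetric: yes — every pair in R has its reverse in R.

Yes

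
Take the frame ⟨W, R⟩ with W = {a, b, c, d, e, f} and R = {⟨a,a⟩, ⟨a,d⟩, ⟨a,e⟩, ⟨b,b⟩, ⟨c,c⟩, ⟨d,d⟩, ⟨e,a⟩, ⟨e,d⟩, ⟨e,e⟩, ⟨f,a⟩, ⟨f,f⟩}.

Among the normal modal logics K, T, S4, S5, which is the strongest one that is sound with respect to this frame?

T

Reflexive (axiom T): yes — every world is R-related to itself.
Transitive (axiom 4): no — f R a and a R d, but not f R d.
Euclidean (axiom 5): no — a R d and a R e, but not d R e.
So F validates K, T; S4 would additionally require R to be transitive. The strongest is T.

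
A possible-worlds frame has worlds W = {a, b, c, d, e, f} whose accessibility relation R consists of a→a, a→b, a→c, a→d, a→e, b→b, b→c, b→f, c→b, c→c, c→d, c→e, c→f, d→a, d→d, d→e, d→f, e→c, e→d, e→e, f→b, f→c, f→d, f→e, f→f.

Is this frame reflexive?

Yes

Reflexive: yes — every world is R-related to itself.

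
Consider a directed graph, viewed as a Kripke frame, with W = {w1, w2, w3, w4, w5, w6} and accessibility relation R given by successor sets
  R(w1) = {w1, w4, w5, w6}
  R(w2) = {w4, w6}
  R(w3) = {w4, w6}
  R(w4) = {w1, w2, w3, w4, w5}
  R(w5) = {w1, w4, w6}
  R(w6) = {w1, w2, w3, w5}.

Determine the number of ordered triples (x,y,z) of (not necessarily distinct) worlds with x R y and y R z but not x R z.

39

Enumerating: (w1,w4,w2), (w1,w4,w3), (w1,w6,w2), (w1,w6,w3), (w2,w4,w1), (w2,w4,w2), (w2,w4,w3), (w2,w4,w5), (w2,w6,w1), (w2,w6,w2), (w2,w6,w3), (w2,w6,w5), … and 27 more.
Total: 39.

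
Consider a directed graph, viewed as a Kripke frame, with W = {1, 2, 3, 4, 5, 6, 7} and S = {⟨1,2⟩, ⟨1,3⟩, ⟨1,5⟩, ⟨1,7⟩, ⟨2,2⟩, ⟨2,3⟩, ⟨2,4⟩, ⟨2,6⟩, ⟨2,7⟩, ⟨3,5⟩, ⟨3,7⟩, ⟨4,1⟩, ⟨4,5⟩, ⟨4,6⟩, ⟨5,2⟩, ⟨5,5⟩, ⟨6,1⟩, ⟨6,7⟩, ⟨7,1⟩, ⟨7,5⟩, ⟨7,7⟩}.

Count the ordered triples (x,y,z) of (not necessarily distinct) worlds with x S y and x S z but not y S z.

Enumerating: (1,2,5), (1,3,2), (1,3,3), (1,5,3), (1,5,7), (1,7,2), (1,7,3), (2,3,2), (2,3,3), (2,3,4), (2,3,6), (2,4,2), … and 23 more.
Total: 35.

35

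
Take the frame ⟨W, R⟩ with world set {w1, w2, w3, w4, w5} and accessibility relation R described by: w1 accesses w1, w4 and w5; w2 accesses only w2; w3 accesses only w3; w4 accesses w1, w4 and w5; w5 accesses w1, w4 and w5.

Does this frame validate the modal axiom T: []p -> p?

Yes

The schema T characterises exactly the reflexive frames.
Reflexive: yes — every world is R-related to itself.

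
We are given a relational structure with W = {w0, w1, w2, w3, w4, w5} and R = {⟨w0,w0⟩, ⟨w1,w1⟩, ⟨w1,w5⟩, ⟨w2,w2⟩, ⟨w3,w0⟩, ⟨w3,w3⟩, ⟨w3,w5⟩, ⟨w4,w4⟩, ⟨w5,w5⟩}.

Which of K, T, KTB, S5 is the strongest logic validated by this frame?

Reflexive (axiom T): yes — every world is R-related to itself.
Symmetric (axiom B): no — w1 R w5 but not w5 R w1.
Euclidean (axiom 5): no — w3 R w0 and w3 R w5, but not w0 R w5.
So F validates K, T; KTB would additionally require R to be symmetric. The strongest is T.

T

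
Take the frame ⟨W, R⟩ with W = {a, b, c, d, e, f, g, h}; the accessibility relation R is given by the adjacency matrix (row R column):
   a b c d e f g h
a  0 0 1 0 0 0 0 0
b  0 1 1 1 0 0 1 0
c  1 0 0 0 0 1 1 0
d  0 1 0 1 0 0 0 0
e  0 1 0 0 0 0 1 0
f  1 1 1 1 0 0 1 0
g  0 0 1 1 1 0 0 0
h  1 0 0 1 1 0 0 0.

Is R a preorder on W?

Reflexive: no — a is not related to itself.
Transitive: no — a R c and c R f, but not a R f.
So R is not a preorder.

No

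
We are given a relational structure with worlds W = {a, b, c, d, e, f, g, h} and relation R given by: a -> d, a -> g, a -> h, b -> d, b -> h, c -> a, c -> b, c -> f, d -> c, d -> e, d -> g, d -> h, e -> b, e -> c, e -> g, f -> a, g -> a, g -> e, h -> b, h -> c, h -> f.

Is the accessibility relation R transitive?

No

Transitive: no — a R d and d R c, but not a R c.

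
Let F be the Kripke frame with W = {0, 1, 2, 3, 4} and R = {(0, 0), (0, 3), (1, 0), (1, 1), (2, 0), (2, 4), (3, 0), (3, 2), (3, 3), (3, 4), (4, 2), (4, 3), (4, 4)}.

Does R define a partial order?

Reflexive: no — 2 is not related to itself.
Transitive: no — 0 R 3 and 3 R 2, but not 0 R 2.
Antisymmetric: no — 0 R 3 and 3 R 0 with 0 ≠ 3.
So R is not a partial order.

No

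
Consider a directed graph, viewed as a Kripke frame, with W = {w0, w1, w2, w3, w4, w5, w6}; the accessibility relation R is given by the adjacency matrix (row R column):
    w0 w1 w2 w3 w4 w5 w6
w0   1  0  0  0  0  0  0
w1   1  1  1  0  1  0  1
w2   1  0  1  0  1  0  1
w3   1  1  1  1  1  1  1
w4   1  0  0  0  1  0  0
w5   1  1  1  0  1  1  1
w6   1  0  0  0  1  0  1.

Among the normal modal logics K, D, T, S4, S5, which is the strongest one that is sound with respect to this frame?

Serial (axiom D): yes — every world has a successor (e.g. w0 R w0).
Reflexive (axiom T): yes — every world is R-related to itself.
Transitive (axiom 4): yes — every two-step R-path is closed by a direct edge.
Euclidean (axiom 5): no — w1 R w0 and w1 R w2, but not w0 R w2.
So F validates K, D, T, S4; S5 would additionally require R to be Euclidean. The strongest is S4.

S4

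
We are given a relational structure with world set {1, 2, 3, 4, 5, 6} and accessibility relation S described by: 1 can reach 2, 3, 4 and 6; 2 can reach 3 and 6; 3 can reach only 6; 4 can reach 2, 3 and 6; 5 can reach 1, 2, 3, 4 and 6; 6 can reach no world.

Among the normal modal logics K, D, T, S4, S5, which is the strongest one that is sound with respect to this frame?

K

Serial (axiom D): no — 6 has no S-successor.
Reflexive (axiom T): no — 1 is not related to itself.
Transitive (axiom 4): yes — every two-step S-path is closed by a direct edge.
Euclidean (axiom 5): no — 1 S 2 and 1 S 4, but not 2 S 4.
So F validates K; D would additionally require S to be serial. The strongest is K.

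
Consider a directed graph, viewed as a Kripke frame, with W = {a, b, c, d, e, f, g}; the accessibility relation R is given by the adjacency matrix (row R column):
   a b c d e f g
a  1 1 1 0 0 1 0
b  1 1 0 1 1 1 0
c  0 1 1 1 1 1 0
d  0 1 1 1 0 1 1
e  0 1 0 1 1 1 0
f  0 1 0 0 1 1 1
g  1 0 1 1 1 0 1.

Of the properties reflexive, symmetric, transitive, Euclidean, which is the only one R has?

reflexive

Reflexive: yes — every world is R-related to itself.
Symmetric: no — a R c but not c R a.
Transitive: no — a R b and b R d, but not a R d.
Euclidean: no — a R b and a R c, but not b R c.
Only reflexive holds.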